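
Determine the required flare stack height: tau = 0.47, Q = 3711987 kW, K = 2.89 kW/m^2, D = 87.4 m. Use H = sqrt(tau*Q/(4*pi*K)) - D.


tau*Q/(4*pi*K) = 0.47 * 3711987 / (4 * pi * 2.89) = 48039.3
sqrt(48039.3) = 219.179
H = 219.179 - 87.4 = 131.8

131.8 m


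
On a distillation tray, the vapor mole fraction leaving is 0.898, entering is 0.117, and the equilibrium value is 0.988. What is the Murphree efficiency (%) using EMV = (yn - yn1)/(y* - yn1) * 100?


Murphree vapor efficiency: EMV = (y_n - y_(n-1)) / (y*_n - y_(n-1)) * 100
EMV = (0.898 - 0.117) / (0.988 - 0.117) * 100 = 0.781 / 0.871 * 100 = 89.67

89.67 %


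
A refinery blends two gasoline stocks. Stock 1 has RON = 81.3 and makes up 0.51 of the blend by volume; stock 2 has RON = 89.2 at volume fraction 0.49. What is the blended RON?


Linear blending: RON_blend = sum(vi * RONi)
Contribution 1: 0.51 * 81.3 = 41.463
Contribution 2: 0.49 * 89.2 = 43.708
RON_blend = 41.463 + 43.708 = 85.171

85.171


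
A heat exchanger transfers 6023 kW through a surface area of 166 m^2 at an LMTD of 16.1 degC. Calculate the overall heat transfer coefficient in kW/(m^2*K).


From Q = U*A*LMTD, U = Q / (A * LMTD)
U = 6023 / (166 * 16.1) = 6023 / 2672.6 = 2.254

2.254 kW/(m^2*K)


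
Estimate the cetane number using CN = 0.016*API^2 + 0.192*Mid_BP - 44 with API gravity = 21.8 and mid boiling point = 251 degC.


CN = 0.016 * 21.8^2 + 0.192 * 251 - 44
CN = 7.60384 + 48.192 - 44 = 11.79584

11.79584


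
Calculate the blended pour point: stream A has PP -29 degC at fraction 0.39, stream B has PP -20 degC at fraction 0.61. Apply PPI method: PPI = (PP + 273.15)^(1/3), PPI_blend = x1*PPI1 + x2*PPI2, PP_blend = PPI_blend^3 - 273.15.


PPI_1 = (-29 + 273.15)^(1/3) = 6.25008
PPI_2 = (-20 + 273.15)^(1/3) = 6.325953
PPI_blend = 0.39 * 6.25008 + 0.61 * 6.325953 = 6.296363
PP_blend = 6.296363^3 - 273.15 = 249.6142 - 273.15 = -23.54

-23.54 degC


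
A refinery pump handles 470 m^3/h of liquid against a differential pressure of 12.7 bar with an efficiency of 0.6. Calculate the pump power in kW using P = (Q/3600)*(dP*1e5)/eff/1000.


Q = 470 / 3600 = 0.130556 m^3/s
P = 0.130556 * (12.7 * 1e5) / 0.6 / 1000 = 276.3

276.3 kW


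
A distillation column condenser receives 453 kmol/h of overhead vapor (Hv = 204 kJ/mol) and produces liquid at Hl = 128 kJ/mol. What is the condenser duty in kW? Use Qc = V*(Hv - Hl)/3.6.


Qc = 453 * (204 - 128) / 3.6 = 453 * 76 / 3.6 = 9563

9563 kW


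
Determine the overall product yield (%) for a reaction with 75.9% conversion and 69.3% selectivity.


Overall yield = conversion (%) * selectivity (%) / 100
Conversion = 75.9%, Selectivity = 69.3%
Y = 75.9 * 69.3 / 100
= 52.5987 %

52.5987 %


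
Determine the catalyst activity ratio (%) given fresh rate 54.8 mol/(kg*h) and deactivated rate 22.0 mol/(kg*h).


Activity (%) = (rate_used / rate_fresh) * 100
rate_used = 22.0, rate_fresh = 54.8
= (22.0 / 54.8) * 100
= 0.4015 * 100 = 40.15

40.15 %


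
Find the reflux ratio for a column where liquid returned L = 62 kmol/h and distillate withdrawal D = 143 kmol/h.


Reflux ratio definition: R = L / D (liquid returned / distillate withdrawn)
L = 62 kmol/h, D = 143 kmol/h
R = 62 / 143 = 0.4336

0.4336


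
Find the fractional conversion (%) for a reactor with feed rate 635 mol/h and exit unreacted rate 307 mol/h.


X = (F_in - F_out) / F_in * 100
Moles reacted = 635 - 307 = 328
X = 328 / 635 * 100
= 0.5165 * 100
= 51.65 %

51.65 %


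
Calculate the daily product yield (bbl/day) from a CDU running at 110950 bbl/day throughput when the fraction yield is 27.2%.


Crude throughput = 110950 bbl/day
Fraction yield = 27.2%
yield = throughput * fraction / 100
yield = 110950 * 27.2 / 100 = 30178.4

30178.4 bbl/day


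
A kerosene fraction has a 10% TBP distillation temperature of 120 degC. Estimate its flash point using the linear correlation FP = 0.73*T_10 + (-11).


FP = 0.73 * 120 + (-11) = 76.6

76.6 degC


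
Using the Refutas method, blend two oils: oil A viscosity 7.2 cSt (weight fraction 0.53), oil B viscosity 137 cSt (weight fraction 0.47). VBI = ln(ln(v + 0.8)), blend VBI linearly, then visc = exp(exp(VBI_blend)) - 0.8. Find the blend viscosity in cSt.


Refutas method: VBN_i = 14.534*ln(ln(visc_i + 0.8)) + 10.975, blended linearly by mass fraction; since VBN is linear in VBI_i = ln(ln(visc_i + 0.8)) and the fractions sum to 1, blend VBI directly: visc = exp(exp(VBI_blend)) - 0.8
VBI_1 = ln(ln(7.2 + 0.8)) = 0.732099
VBI_2 = ln(ln(137 + 0.8)) = 1.59449
VBI_blend = 0.53 * 0.732099 + 0.47 * 1.59449 = 1.13742
visc_blend = exp(exp(1.13742)) - 0.8 = 21.82

21.82 cSt


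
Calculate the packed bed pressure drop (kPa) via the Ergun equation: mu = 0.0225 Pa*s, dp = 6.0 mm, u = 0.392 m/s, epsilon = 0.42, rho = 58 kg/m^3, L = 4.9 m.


dp = 6.0 mm = 0.006 m
Viscous term = 150*0.0225*0.392*(1-0.42)^2 / (0.006^2*0.42^3) = 166865
Inertial term = 1.75*58*0.392^2*(1-0.42) / (0.006*0.42^3) = 20350.1
dP/L = 166865 + 20350.1 = 187215 Pa/m
dP = 187215 * 4.9 / 1000 = 917.4 kPa

917.4 kPa


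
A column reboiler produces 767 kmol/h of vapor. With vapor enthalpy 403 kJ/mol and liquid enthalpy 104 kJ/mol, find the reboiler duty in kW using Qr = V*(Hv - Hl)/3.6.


Qr = 767 * (403 - 104) / 3.6 = 767 * 299 / 3.6 = 63700

63700 kW


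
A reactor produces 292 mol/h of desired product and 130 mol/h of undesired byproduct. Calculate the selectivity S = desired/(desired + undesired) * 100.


Selectivity = desired / (desired + undesired) * 100
Total products = 292 + 130 = 422 mol/h
S = 292 / 422 * 100
= 0.6919 * 100
= 69.19 %

69.19 %


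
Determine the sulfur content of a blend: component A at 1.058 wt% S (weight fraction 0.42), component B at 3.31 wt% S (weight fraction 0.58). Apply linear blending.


Linear sulfur blending: S_blend = x1*S1 + x2*S2
Contribution 1: 0.42 * 1.058 = 0.44436 wt%
Contribution 2: 0.58 * 3.31 = 1.9198 wt%
S_blend = 0.44436 + 1.9198 = 2.36416

2.36416 wt%


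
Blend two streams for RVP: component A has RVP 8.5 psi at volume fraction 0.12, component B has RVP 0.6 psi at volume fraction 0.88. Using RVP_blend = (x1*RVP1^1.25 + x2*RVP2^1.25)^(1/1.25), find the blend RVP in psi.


Chevron index: RVP_blend = (sum xi*RVPi^1.25)^(1/1.25)
RVP^1.25 terms: 0.12 * 8.5^1.25 + 0.88 * 0.6^1.25 = 2.20633
RVP_blend = 2.20633^(1/1.25) = 1.883

1.883 psi


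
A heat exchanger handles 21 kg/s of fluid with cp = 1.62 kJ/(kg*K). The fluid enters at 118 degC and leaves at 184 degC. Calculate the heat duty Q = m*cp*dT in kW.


Q = m_dot * cp * delta_T
delta_T = 184 - 118 = 66 K
Q = 21 * 1.62 * 66
= 34.02 * 66
= 2245.32 kW

2245.32 kW


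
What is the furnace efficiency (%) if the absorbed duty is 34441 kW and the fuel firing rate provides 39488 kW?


Furnace efficiency = Q_absorbed / Q_fuel * 100
= 34441 / 39488 * 100 = 87.22

87.22 %


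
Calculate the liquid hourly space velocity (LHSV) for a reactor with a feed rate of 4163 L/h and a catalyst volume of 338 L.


LHSV = volumetric feed rate / catalyst volume
= 4163 L/h / 338 L
= 12.32 h^-1

12.32 h^-1


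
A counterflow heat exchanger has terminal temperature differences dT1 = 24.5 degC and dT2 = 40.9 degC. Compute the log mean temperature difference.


LMTD = (dT1 - dT2) / ln(dT1/dT2)
= (24.5 - 40.9) / ln(24.5 / 40.9) = -16.4 / -0.512457 = 32.00

32.00 degC


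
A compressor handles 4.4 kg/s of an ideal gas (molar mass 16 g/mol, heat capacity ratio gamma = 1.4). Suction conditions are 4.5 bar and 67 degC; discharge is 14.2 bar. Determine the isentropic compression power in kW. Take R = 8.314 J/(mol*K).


Isentropic work: W = m*(gamma/(gamma-1))*(R*T1/MW)*((P2/P1)^((gamma-1)/gamma) - 1)
T1 = 67 + 273.15 = 340.15 K
Pressure ratio = 14.2 / 4.5 = 3.15556
Exponent = (1.4 - 1)/1.4 = 0.285714
(P2/P1)^exp - 1 = 3.15556^0.285714 - 1 = 0.388651
W = 4.4 * 1.4 / 0.4 * 8.314 * 340.15 / 16 * 0.388651 = 1058

1058 kW


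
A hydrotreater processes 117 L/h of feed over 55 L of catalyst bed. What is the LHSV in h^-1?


LHSV = volumetric feed rate / catalyst volume
= 117 L/h / 55 L
= 2.127 h^-1

2.127 h^-1


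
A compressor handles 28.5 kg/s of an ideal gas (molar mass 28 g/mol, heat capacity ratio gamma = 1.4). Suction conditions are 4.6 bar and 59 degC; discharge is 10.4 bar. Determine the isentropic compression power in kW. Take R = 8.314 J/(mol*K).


Isentropic work: W = m*(gamma/(gamma-1))*(R*T1/MW)*((P2/P1)^((gamma-1)/gamma) - 1)
T1 = 59 + 273.15 = 332.15 K
Pressure ratio = 10.4 / 4.6 = 2.26087
Exponent = (1.4 - 1)/1.4 = 0.285714
(P2/P1)^exp - 1 = 2.26087^0.285714 - 1 = 0.262471
W = 28.5 * 1.4 / 0.4 * 8.314 * 332.15 / 28 * 0.262471 = 2582

2582 kW


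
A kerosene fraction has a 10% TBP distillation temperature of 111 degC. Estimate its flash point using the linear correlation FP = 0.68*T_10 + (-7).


FP = 0.68 * 111 + (-7) = 68.48

68.48 degC


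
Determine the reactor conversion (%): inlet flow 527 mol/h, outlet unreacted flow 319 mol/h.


X = (F_in - F_out) / F_in * 100
Moles reacted = 527 - 319 = 208
X = 208 / 527 * 100
= 0.3947 * 100
= 39.47 %

39.47 %


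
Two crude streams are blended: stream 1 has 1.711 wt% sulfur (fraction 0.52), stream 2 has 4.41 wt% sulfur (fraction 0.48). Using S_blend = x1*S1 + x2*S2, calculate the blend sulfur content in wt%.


Linear sulfur blending: S_blend = x1*S1 + x2*S2
Contribution 1: 0.52 * 1.711 = 0.88972 wt%
Contribution 2: 0.48 * 4.41 = 2.1168 wt%
S_blend = 0.88972 + 2.1168 = 3.00652

3.00652 wt%


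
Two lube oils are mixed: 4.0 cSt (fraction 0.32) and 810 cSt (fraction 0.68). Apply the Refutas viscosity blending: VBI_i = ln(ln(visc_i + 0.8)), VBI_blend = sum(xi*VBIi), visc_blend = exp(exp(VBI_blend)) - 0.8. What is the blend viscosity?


Refutas method: VBN_i = 14.534*ln(ln(visc_i + 0.8)) + 10.975, blended linearly by mass fraction; since VBN is linear in VBI_i = ln(ln(visc_i + 0.8)) and the fractions sum to 1, blend VBI directly: visc = exp(exp(VBI_blend)) - 0.8
VBI_1 = ln(ln(4.0 + 0.8)) = 0.450194
VBI_2 = ln(ln(810 + 0.8)) = 1.90181
VBI_blend = 0.32 * 0.450194 + 0.68 * 1.90181 = 1.43729
visc_blend = exp(exp(1.43729)) - 0.8 = 66.51

66.51 cSt


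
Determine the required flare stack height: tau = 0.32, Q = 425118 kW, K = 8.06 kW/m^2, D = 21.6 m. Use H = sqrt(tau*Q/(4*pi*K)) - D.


tau*Q/(4*pi*K) = 0.32 * 425118 / (4 * pi * 8.06) = 1343.12
sqrt(1343.12) = 36.6486
H = 36.6486 - 21.6 = 15.05

15.05 m


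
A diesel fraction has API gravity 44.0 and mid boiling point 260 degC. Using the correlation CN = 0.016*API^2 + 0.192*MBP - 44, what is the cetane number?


CN = 0.016 * 44.0^2 + 0.192 * 260 - 44
CN = 30.976 + 49.92 - 44 = 36.896

36.896


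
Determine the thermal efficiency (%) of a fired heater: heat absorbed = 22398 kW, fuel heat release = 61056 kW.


Furnace efficiency = Q_absorbed / Q_fuel * 100
= 22398 / 61056 * 100 = 36.68

36.68 %


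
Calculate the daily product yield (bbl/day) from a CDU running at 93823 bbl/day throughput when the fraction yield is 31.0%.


Crude throughput = 93823 bbl/day
Fraction yield = 31.0%
yield = throughput * fraction / 100
yield = 93823 * 31.0 / 100 = 29085.13

29085.13 bbl/day


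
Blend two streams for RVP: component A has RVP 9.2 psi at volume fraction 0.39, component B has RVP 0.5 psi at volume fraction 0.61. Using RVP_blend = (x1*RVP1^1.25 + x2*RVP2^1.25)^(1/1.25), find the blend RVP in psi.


Chevron index: RVP_blend = (sum xi*RVPi^1.25)^(1/1.25)
RVP^1.25 terms: 0.39 * 9.2^1.25 + 0.61 * 0.5^1.25 = 6.50531
RVP_blend = 6.50531^(1/1.25) = 4.473

4.473 psi


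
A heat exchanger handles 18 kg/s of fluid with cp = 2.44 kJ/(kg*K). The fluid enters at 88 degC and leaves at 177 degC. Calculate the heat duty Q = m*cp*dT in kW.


Q = m_dot * cp * delta_T
delta_T = 177 - 88 = 89 K
Q = 18 * 2.44 * 89
= 43.92 * 89
= 3908.88 kW

3908.88 kW


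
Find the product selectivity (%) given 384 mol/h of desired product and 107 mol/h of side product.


Selectivity = desired / (desired + undesired) * 100
Total products = 384 + 107 = 491 mol/h
S = 384 / 491 * 100
= 0.7821 * 100
= 78.21 %

78.21 %


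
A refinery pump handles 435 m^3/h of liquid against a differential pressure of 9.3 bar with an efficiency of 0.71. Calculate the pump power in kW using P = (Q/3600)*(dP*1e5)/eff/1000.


Q = 435 / 3600 = 0.120833 m^3/s
P = 0.120833 * (9.3 * 1e5) / 0.71 / 1000 = 158.3

158.3 kW


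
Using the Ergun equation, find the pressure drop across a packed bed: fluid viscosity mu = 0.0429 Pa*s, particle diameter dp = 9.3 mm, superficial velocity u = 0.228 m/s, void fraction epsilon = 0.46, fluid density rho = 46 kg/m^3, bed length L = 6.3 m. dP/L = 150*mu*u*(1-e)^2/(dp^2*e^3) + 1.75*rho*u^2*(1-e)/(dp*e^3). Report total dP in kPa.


dp = 9.3 mm = 0.0093 m
Viscous term = 150*0.0429*0.228*(1-0.46)^2 / (0.0093^2*0.46^3) = 50819.6
Inertial term = 1.75*46*0.228^2*(1-0.46) / (0.0093*0.46^3) = 2496.34
dP/L = 50819.6 + 2496.34 = 53315.9 Pa/m
dP = 53315.9 * 6.3 / 1000 = 335.9 kPa

335.9 kPa


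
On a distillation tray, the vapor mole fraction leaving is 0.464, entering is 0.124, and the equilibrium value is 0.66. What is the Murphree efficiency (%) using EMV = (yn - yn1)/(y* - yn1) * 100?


Murphree vapor efficiency: EMV = (y_n - y_(n-1)) / (y*_n - y_(n-1)) * 100
EMV = (0.464 - 0.124) / (0.66 - 0.124) * 100 = 0.34 / 0.536 * 100 = 63.43

63.43 %


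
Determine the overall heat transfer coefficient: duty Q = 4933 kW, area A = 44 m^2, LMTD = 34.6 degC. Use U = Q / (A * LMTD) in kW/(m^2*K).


From Q = U*A*LMTD, U = Q / (A * LMTD)
U = 4933 / (44 * 34.6) = 4933 / 1522.4 = 3.240

3.240 kW/(m^2*K)


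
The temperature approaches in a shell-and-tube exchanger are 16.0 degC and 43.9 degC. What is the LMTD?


LMTD = (dT1 - dT2) / ln(dT1/dT2)
= (16.0 - 43.9) / ln(16.0 / 43.9) = -27.9 / -1.00933 = 27.64

27.64 degC


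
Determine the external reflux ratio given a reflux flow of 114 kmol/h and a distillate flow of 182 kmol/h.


Reflux ratio definition: R = L / D (liquid returned / distillate withdrawn)
L = 114 kmol/h, D = 182 kmol/h
R = 114 / 182 = 0.6264

0.6264


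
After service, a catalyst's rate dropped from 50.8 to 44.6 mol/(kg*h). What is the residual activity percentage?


Activity (%) = (rate_used / rate_fresh) * 100
rate_used = 44.6, rate_fresh = 50.8
= (44.6 / 50.8) * 100
= 0.8780 * 100 = 87.80

87.80 %


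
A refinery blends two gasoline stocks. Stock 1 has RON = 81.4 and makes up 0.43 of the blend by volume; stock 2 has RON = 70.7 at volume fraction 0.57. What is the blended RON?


Linear blending: RON_blend = sum(vi * RONi)
Contribution 1: 0.43 * 81.4 = 35.002
Contribution 2: 0.57 * 70.7 = 40.299
RON_blend = 35.002 + 40.299 = 75.301

75.301


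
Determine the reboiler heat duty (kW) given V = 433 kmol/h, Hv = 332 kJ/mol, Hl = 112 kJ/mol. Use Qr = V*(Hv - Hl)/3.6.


Qr = 433 * (332 - 112) / 3.6 = 433 * 220 / 3.6 = 26460

26460 kW


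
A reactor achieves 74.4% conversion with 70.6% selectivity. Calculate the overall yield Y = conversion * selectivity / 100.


Overall yield = conversion (%) * selectivity (%) / 100
Conversion = 74.4%, Selectivity = 70.6%
Y = 74.4 * 70.6 / 100
= 52.5264 %

52.5264 %


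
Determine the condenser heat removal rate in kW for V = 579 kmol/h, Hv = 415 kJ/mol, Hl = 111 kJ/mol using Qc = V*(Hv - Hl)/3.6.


Qc = 579 * (415 - 111) / 3.6 = 579 * 304 / 3.6 = 48890

48890 kW


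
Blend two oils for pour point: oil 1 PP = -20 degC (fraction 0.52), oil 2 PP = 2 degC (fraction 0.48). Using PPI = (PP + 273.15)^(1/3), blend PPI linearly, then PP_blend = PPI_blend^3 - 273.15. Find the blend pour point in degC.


PPI_1 = (-20 + 273.15)^(1/3) = 6.325953
PPI_2 = (2 + 273.15)^(1/3) = 6.504139
PPI_blend = 0.52 * 6.325953 + 0.48 * 6.504139 = 6.411482
PP_blend = 6.411482^3 - 273.15 = 263.5574 - 273.15 = -9.59

-9.59 degC


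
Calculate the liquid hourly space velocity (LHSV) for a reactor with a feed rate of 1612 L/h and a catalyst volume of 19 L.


LHSV = volumetric feed rate / catalyst volume
= 1612 L/h / 19 L
= 84.84 h^-1

84.84 h^-1


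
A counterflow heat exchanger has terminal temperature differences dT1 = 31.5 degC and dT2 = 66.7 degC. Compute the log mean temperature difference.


LMTD = (dT1 - dT2) / ln(dT1/dT2)
= (31.5 - 66.7) / ln(31.5 / 66.7) = -35.2 / -0.750217 = 46.92

46.92 degC


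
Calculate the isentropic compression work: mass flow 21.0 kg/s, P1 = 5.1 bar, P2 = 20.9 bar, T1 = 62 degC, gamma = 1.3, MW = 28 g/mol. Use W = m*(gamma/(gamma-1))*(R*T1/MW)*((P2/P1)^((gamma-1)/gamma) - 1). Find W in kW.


Isentropic work: W = m*(gamma/(gamma-1))*(R*T1/MW)*((P2/P1)^((gamma-1)/gamma) - 1)
T1 = 62 + 273.15 = 335.15 K
Pressure ratio = 20.9 / 5.1 = 4.09804
Exponent = (1.3 - 1)/1.3 = 0.230769
(P2/P1)^exp - 1 = 4.09804^0.230769 - 1 = 0.384725
W = 21.0 * 1.3 / 0.3 * 8.314 * 335.15 / 28 * 0.384725 = 3484

3484 kW


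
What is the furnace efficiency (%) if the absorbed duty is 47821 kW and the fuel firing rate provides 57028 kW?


Furnace efficiency = Q_absorbed / Q_fuel * 100
= 47821 / 57028 * 100 = 83.86

83.86 %


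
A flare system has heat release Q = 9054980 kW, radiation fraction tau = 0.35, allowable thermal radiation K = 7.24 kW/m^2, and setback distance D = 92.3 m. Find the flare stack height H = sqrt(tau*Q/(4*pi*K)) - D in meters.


tau*Q/(4*pi*K) = 0.35 * 9054980 / (4 * pi * 7.24) = 34834.3
sqrt(34834.3) = 186.639
H = 186.639 - 92.3 = 94.34

94.34 m


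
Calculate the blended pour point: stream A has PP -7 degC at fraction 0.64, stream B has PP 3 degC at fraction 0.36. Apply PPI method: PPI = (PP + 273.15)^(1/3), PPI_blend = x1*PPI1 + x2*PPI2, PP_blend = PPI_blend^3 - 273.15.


PPI_1 = (-7 + 273.15)^(1/3) = 6.432436
PPI_2 = (3 + 273.15)^(1/3) = 6.512009
PPI_blend = 0.64 * 6.432436 + 0.36 * 6.512009 = 6.461082
PP_blend = 6.461082^3 - 273.15 = 269.7216 - 273.15 = -3.43

-3.43 degC


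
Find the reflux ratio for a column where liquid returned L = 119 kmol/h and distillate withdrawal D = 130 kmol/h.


Reflux ratio definition: R = L / D (liquid returned / distillate withdrawn)
L = 119 kmol/h, D = 130 kmol/h
R = 119 / 130 = 0.9154

0.9154


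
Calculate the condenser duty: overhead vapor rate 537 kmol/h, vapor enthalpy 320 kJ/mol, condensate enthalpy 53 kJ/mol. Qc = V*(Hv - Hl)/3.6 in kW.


Qc = 537 * (320 - 53) / 3.6 = 537 * 267 / 3.6 = 39830

39830 kW


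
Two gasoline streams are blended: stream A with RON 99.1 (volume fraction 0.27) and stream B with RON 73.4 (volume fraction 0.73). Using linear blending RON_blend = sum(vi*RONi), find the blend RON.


Linear blending: RON_blend = sum(vi * RONi)
Contribution 1: 0.27 * 99.1 = 26.757
Contribution 2: 0.73 * 73.4 = 53.582
RON_blend = 26.757 + 53.582 = 80.339

80.339


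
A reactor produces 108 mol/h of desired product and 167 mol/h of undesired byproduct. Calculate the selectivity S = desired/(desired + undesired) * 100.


Selectivity = desired / (desired + undesired) * 100
Total products = 108 + 167 = 275 mol/h
S = 108 / 275 * 100
= 0.3927 * 100
= 39.27 %

39.27 %


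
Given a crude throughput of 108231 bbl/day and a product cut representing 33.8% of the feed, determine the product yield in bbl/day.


Crude throughput = 108231 bbl/day
Fraction yield = 33.8%
yield = throughput * fraction / 100
yield = 108231 * 33.8 / 100 = 36582.078

36582.078 bbl/day


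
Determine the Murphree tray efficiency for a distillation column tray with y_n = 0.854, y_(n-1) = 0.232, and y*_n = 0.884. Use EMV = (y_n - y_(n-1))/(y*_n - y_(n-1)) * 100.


Murphree vapor efficiency: EMV = (y_n - y_(n-1)) / (y*_n - y_(n-1)) * 100
EMV = (0.854 - 0.232) / (0.884 - 0.232) * 100 = 0.622 / 0.652 * 100 = 95.40

95.40 %


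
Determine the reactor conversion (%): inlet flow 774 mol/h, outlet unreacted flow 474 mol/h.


X = (F_in - F_out) / F_in * 100
Moles reacted = 774 - 474 = 300
X = 300 / 774 * 100
= 0.3876 * 100
= 38.76 %

38.76 %


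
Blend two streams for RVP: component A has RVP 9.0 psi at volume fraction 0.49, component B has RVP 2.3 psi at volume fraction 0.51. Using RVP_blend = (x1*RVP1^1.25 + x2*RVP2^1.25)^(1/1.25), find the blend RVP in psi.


Chevron index: RVP_blend = (sum xi*RVPi^1.25)^(1/1.25)
RVP^1.25 terms: 0.49 * 9.0^1.25 + 0.51 * 2.3^1.25 = 9.08289
RVP_blend = 9.08289^(1/1.25) = 5.842

5.842 psi


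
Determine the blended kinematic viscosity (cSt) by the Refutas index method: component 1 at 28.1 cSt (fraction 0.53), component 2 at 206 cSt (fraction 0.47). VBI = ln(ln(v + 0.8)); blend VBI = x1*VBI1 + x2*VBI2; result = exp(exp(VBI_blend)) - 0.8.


Refutas method: VBN_i = 14.534*ln(ln(visc_i + 0.8)) + 10.975, blended linearly by mass fraction; since VBN is linear in VBI_i = ln(ln(visc_i + 0.8)) and the fractions sum to 1, blend VBI directly: visc = exp(exp(VBI_blend)) - 0.8
VBI_1 = ln(ln(28.1 + 0.8)) = 1.21308
VBI_2 = ln(ln(206 + 0.8)) = 1.67368
VBI_blend = 0.53 * 1.21308 + 0.47 * 1.67368 = 1.42956
visc_blend = exp(exp(1.42956)) - 0.8 = 64.36

64.36 cSt


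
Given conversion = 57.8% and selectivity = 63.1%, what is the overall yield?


Overall yield = conversion (%) * selectivity (%) / 100
Conversion = 57.8%, Selectivity = 63.1%
Y = 57.8 * 63.1 / 100
= 36.4718 %

36.4718 %


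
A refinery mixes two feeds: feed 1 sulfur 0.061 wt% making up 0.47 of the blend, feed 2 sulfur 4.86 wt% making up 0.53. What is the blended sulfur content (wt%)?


Linear sulfur blending: S_blend = x1*S1 + x2*S2
Contribution 1: 0.47 * 0.061 = 0.02867 wt%
Contribution 2: 0.53 * 4.86 = 2.5758 wt%
S_blend = 0.02867 + 2.5758 = 2.60447

2.60447 wt%


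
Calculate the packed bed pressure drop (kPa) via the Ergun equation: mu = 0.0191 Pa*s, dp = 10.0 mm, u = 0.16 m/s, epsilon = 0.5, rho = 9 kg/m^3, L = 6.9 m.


dp = 10.0 mm = 0.01 m
Viscous term = 150*0.0191*0.16*(1-0.5)^2 / (0.01^2*0.5^3) = 9168
Inertial term = 1.75*9*0.16^2*(1-0.5) / (0.01*0.5^3) = 161.28
dP/L = 9168 + 161.28 = 9329.28 Pa/m
dP = 9329.28 * 6.9 / 1000 = 64.37 kPa

64.37 kPa


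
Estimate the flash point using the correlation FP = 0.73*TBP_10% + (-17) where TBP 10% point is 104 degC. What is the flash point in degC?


FP = 0.73 * 104 + (-17) = 58.92

58.92 degC


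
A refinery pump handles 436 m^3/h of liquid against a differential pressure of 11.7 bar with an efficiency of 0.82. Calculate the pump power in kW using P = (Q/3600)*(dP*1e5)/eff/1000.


Q = 436 / 3600 = 0.121111 m^3/s
P = 0.121111 * (11.7 * 1e5) / 0.82 / 1000 = 172.8

172.8 kW


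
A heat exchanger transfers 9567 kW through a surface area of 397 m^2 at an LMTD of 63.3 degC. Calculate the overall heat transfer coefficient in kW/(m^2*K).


From Q = U*A*LMTD, U = Q / (A * LMTD)
U = 9567 / (397 * 63.3) = 9567 / 25130.1 = 0.3807

0.3807 kW/(m^2*K)


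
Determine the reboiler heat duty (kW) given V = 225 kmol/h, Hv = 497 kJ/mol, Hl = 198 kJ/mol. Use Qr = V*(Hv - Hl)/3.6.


Qr = 225 * (497 - 198) / 3.6 = 225 * 299 / 3.6 = 18690

18690 kW


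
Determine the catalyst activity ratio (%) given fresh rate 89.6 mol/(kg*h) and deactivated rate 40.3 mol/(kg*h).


Activity (%) = (rate_used / rate_fresh) * 100
rate_used = 40.3, rate_fresh = 89.6
= (40.3 / 89.6) * 100
= 0.4498 * 100 = 44.98

44.98 %


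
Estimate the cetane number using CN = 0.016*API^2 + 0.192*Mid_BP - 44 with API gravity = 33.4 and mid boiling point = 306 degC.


CN = 0.016 * 33.4^2 + 0.192 * 306 - 44
CN = 17.84896 + 58.752 - 44 = 32.60096

32.60096


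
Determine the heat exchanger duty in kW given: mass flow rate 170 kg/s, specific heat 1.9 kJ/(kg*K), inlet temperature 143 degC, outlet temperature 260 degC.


Q = m_dot * cp * delta_T
delta_T = 260 - 143 = 117 K
Q = 170 * 1.9 * 117
= 323 * 117
= 37791 kW

37791 kW


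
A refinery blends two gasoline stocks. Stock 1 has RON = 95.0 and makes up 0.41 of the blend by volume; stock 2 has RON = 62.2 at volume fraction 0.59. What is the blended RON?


Linear blending: RON_blend = sum(vi * RONi)
Contribution 1: 0.41 * 95.0 = 38.95
Contribution 2: 0.59 * 62.2 = 36.698
RON_blend = 38.95 + 36.698 = 75.648

75.648


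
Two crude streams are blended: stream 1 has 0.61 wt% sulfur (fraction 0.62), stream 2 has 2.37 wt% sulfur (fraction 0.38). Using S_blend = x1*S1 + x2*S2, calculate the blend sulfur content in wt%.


Linear sulfur blending: S_blend = x1*S1 + x2*S2
Contribution 1: 0.62 * 0.61 = 0.3782 wt%
Contribution 2: 0.38 * 2.37 = 0.9006 wt%
S_blend = 0.3782 + 0.9006 = 1.2788

1.2788 wt%


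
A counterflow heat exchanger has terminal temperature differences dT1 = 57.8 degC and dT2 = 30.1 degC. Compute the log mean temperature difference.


LMTD = (dT1 - dT2) / ln(dT1/dT2)
= (57.8 - 30.1) / ln(57.8 / 30.1) = 27.7 / 0.652464 = 42.45

42.45 degC


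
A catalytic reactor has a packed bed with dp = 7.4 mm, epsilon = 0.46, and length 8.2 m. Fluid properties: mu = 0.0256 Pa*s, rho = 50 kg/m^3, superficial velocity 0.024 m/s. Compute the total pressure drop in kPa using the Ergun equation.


dp = 7.4 mm = 0.0074 m
Viscous term = 150*0.0256*0.024*(1-0.46)^2 / (0.0074^2*0.46^3) = 5041.89
Inertial term = 1.75*50*0.024^2*(1-0.46) / (0.0074*0.46^3) = 37.785
dP/L = 5041.89 + 37.785 = 5079.68 Pa/m
dP = 5079.68 * 8.2 / 1000 = 41.65 kPa

41.65 kPa


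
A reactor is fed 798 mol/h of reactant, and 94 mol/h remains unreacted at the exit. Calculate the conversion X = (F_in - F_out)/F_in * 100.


X = (F_in - F_out) / F_in * 100
Moles reacted = 798 - 94 = 704
X = 704 / 798 * 100
= 0.8822 * 100
= 88.22 %

88.22 %


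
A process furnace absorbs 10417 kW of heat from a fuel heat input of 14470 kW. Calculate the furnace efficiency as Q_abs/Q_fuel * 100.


Furnace efficiency = Q_absorbed / Q_fuel * 100
= 10417 / 14470 * 100 = 71.99

71.99 %


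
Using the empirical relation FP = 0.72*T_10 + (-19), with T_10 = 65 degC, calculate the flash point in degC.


FP = 0.72 * 65 + (-19) = 27.8

27.8 degC


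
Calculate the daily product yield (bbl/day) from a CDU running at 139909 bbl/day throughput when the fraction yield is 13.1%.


Crude throughput = 139909 bbl/day
Fraction yield = 13.1%
yield = throughput * fraction / 100
yield = 139909 * 13.1 / 100 = 18328.079

18328.079 bbl/day


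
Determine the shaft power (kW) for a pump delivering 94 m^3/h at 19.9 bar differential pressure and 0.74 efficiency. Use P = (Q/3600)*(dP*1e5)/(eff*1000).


Q = 94 / 3600 = 0.0261111 m^3/s
P = 0.0261111 * (19.9 * 1e5) / 0.74 / 1000 = 70.22

70.22 kW


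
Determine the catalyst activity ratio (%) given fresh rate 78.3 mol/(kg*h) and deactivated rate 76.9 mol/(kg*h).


Activity (%) = (rate_used / rate_fresh) * 100
rate_used = 76.9, rate_fresh = 78.3
= (76.9 / 78.3) * 100
= 0.9821 * 100 = 98.21

98.21 %


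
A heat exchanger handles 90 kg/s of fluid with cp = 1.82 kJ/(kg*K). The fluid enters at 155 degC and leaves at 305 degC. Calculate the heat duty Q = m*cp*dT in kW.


Q = m_dot * cp * delta_T
delta_T = 305 - 155 = 150 K
Q = 90 * 1.82 * 150
= 163.8 * 150
= 24570 kW

24570 kW


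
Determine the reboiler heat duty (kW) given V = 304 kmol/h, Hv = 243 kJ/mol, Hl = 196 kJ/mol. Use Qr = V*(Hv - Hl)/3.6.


Qr = 304 * (243 - 196) / 3.6 = 304 * 47 / 3.6 = 3969

3969 kW


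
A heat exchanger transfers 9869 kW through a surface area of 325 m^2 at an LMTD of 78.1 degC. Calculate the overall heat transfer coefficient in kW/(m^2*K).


From Q = U*A*LMTD, U = Q / (A * LMTD)
U = 9869 / (325 * 78.1) = 9869 / 25382.5 = 0.3888

0.3888 kW/(m^2*K)


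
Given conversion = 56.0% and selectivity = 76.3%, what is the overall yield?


Overall yield = conversion (%) * selectivity (%) / 100
Conversion = 56.0%, Selectivity = 76.3%
Y = 56.0 * 76.3 / 100
= 42.728 %

42.728 %


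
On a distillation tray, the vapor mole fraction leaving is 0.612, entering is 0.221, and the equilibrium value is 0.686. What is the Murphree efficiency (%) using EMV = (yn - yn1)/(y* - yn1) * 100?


Murphree vapor efficiency: EMV = (y_n - y_(n-1)) / (y*_n - y_(n-1)) * 100
EMV = (0.612 - 0.221) / (0.686 - 0.221) * 100 = 0.391 / 0.465 * 100 = 84.09

84.09 %


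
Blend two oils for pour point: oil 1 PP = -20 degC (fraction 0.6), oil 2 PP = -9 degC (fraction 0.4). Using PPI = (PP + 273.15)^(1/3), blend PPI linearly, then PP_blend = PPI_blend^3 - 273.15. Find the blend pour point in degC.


PPI_1 = (-20 + 273.15)^(1/3) = 6.325953
PPI_2 = (-9 + 273.15)^(1/3) = 6.416283
PPI_blend = 0.6 * 6.325953 + 0.4 * 6.416283 = 6.362085
PP_blend = 6.362085^3 - 273.15 = 257.5126 - 273.15 = -15.64

-15.64 degC


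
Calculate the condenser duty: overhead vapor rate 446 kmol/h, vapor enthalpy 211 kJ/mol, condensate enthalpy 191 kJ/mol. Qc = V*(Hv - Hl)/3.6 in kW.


Qc = 446 * (211 - 191) / 3.6 = 446 * 20 / 3.6 = 2478

2478 kW


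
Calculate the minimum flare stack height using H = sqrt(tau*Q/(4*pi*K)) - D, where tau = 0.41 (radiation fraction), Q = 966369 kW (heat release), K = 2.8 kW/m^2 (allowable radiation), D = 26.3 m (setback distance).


tau*Q/(4*pi*K) = 0.41 * 966369 / (4 * pi * 2.8) = 11260.5
sqrt(11260.5) = 106.116
H = 106.116 - 26.3 = 79.82

79.82 m


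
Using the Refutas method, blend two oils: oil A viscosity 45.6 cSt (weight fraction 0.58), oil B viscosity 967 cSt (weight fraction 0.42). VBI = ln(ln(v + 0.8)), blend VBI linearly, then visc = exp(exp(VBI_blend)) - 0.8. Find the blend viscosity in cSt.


Refutas method: VBN_i = 14.534*ln(ln(visc_i + 0.8)) + 10.975, blended linearly by mass fraction; since VBN is linear in VBI_i = ln(ln(visc_i + 0.8)) and the fractions sum to 1, blend VBI directly: visc = exp(exp(VBI_blend)) - 0.8
VBI_1 = ln(ln(45.6 + 0.8)) = 1.34477
VBI_2 = ln(ln(967 + 0.8)) = 1.9279
VBI_blend = 0.58 * 1.34477 + 0.42 * 1.9279 = 1.58968
visc_blend = exp(exp(1.58968)) - 0.8 = 133.8

133.8 cSt


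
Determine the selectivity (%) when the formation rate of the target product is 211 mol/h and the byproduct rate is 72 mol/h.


Selectivity = desired / (desired + undesired) * 100
Total products = 211 + 72 = 283 mol/h
S = 211 / 283 * 100
= 0.7456 * 100
= 74.56 %

74.56 %


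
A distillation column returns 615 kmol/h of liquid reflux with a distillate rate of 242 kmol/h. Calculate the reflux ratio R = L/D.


Reflux ratio definition: R = L / D (liquid returned / distillate withdrawn)
L = 615 kmol/h, D = 242 kmol/h
R = 615 / 242 = 2.541

2.541


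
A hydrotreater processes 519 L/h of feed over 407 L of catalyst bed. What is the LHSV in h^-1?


LHSV = volumetric feed rate / catalyst volume
= 519 L/h / 407 L
= 1.275 h^-1

1.275 h^-1


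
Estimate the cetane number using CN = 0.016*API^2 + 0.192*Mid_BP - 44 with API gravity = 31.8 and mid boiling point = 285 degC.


CN = 0.016 * 31.8^2 + 0.192 * 285 - 44
CN = 16.17984 + 54.72 - 44 = 26.89984

26.89984


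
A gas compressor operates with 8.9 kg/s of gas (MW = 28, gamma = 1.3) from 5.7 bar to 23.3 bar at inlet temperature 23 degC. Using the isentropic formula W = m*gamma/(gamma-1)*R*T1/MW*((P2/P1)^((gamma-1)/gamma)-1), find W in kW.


Isentropic work: W = m*(gamma/(gamma-1))*(R*T1/MW)*((P2/P1)^((gamma-1)/gamma) - 1)
T1 = 23 + 273.15 = 296.15 K
Pressure ratio = 23.3 / 5.7 = 4.08772
Exponent = (1.3 - 1)/1.3 = 0.230769
(P2/P1)^exp - 1 = 4.08772^0.230769 - 1 = 0.38392
W = 8.9 * 1.3 / 0.3 * 8.314 * 296.15 / 28 * 0.38392 = 1302

1302 kW


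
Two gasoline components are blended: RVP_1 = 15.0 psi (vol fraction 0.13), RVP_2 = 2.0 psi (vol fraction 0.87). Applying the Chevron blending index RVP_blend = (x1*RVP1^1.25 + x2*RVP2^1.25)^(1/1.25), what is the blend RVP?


Chevron index: RVP_blend = (sum xi*RVPi^1.25)^(1/1.25)
RVP^1.25 terms: 0.13 * 15.0^1.25 + 0.87 * 2.0^1.25 = 5.9068
RVP_blend = 5.9068^(1/1.25) = 4.141

4.141 psi


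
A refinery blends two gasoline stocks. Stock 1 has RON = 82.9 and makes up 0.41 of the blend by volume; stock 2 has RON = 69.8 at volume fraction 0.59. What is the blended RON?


Linear blending: RON_blend = sum(vi * RONi)
Contribution 1: 0.41 * 82.9 = 33.989
Contribution 2: 0.59 * 69.8 = 41.182
RON_blend = 33.989 + 41.182 = 75.171

75.171


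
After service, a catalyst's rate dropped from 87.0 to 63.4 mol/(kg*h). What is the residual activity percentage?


Activity (%) = (rate_used / rate_fresh) * 100
rate_used = 63.4, rate_fresh = 87.0
= (63.4 / 87.0) * 100
= 0.7287 * 100 = 72.87

72.87 %


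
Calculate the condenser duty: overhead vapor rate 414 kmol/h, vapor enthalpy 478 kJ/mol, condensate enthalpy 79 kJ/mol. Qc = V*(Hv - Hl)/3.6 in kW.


Qc = 414 * (478 - 79) / 3.6 = 414 * 399 / 3.6 = 45880

45880 kW


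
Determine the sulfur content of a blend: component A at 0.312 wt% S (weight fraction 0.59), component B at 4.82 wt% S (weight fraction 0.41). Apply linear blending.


Linear sulfur blending: S_blend = x1*S1 + x2*S2
Contribution 1: 0.59 * 0.312 = 0.18408 wt%
Contribution 2: 0.41 * 4.82 = 1.9762 wt%
S_blend = 0.18408 + 1.9762 = 2.16028

2.16028 wt%


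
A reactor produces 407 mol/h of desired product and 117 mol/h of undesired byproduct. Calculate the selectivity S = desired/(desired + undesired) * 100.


Selectivity = desired / (desired + undesired) * 100
Total products = 407 + 117 = 524 mol/h
S = 407 / 524 * 100
= 0.7767 * 100
= 77.67 %

77.67 %


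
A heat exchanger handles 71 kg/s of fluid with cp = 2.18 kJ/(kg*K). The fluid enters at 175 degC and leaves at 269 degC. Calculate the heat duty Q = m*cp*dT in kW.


Q = m_dot * cp * delta_T
delta_T = 269 - 175 = 94 K
Q = 71 * 2.18 * 94
= 154.78 * 94
= 14549.32 kW

14549.32 kW


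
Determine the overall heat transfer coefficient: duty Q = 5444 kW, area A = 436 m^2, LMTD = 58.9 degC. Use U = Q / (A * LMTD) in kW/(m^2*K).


From Q = U*A*LMTD, U = Q / (A * LMTD)
U = 5444 / (436 * 58.9) = 5444 / 25680.4 = 0.2120

0.2120 kW/(m^2*K)


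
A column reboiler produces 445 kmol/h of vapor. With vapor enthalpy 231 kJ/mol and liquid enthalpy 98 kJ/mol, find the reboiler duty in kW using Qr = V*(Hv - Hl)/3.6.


Qr = 445 * (231 - 98) / 3.6 = 445 * 133 / 3.6 = 16440

16440 kW


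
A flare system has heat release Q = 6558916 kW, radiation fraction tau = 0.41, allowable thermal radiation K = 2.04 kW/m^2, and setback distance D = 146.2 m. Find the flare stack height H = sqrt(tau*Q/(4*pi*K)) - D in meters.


tau*Q/(4*pi*K) = 0.41 * 6558916 / (4 * pi * 2.04) = 104900
sqrt(104900) = 323.883
H = 323.883 - 146.2 = 177.7

177.7 m


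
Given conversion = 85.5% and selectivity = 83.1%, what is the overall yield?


Overall yield = conversion (%) * selectivity (%) / 100
Conversion = 85.5%, Selectivity = 83.1%
Y = 85.5 * 83.1 / 100
= 71.0505 %

71.0505 %


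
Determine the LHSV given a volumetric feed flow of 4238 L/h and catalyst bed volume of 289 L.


LHSV = volumetric feed rate / catalyst volume
= 4238 L/h / 289 L
= 14.66 h^-1

14.66 h^-1


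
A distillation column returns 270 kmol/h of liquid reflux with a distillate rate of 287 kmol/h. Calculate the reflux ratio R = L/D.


Reflux ratio definition: R = L / D (liquid returned / distillate withdrawn)
L = 270 kmol/h, D = 287 kmol/h
R = 270 / 287 = 0.9408

0.9408


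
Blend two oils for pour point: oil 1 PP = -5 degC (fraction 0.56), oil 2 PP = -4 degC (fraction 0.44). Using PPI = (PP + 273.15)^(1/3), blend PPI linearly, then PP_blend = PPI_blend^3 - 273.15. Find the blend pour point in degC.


PPI_1 = (-5 + 273.15)^(1/3) = 6.448508
PPI_2 = (-4 + 273.15)^(1/3) = 6.456514
PPI_blend = 0.56 * 6.448508 + 0.44 * 6.456514 = 6.452031
PP_blend = 6.452031^3 - 273.15 = 268.5897 - 273.15 = -4.56

-4.56 degC


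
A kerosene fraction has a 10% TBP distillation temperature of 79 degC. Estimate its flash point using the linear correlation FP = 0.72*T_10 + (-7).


FP = 0.72 * 79 + (-7) = 49.88

49.88 degC


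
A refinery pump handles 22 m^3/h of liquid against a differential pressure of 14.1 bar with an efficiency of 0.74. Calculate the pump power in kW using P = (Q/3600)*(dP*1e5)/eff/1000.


Q = 22 / 3600 = 0.00611111 m^3/s
P = 0.00611111 * (14.1 * 1e5) / 0.74 / 1000 = 11.64

11.64 kW


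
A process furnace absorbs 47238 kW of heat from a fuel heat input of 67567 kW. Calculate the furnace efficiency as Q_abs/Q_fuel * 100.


Furnace efficiency = Q_absorbed / Q_fuel * 100
= 47238 / 67567 * 100 = 69.91

69.91 %


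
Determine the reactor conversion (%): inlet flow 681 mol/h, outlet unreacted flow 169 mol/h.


X = (F_in - F_out) / F_in * 100
Moles reacted = 681 - 169 = 512
X = 512 / 681 * 100
= 0.7518 * 100
= 75.18 %

75.18 %


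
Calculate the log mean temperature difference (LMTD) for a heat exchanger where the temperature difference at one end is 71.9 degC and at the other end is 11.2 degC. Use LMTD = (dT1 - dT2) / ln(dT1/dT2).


LMTD = (dT1 - dT2) / ln(dT1/dT2)
= (71.9 - 11.2) / ln(71.9 / 11.2) = 60.7 / 1.85936 = 32.65

32.65 degC


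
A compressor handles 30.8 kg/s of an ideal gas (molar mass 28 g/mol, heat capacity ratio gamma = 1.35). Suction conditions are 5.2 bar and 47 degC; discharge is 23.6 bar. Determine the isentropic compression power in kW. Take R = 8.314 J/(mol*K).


Isentropic work: W = m*(gamma/(gamma-1))*(R*T1/MW)*((P2/P1)^((gamma-1)/gamma) - 1)
T1 = 47 + 273.15 = 320.15 K
Pressure ratio = 23.6 / 5.2 = 4.53846
Exponent = (1.35 - 1)/1.35 = 0.259259
(P2/P1)^exp - 1 = 4.53846^0.259259 - 1 = 0.480163
W = 30.8 * 1.35 / 0.35 * 8.314 * 320.15 / 28 * 0.480163 = 5423

5423 kW


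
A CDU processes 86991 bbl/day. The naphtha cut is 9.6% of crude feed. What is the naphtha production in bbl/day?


Crude throughput = 86991 bbl/day
Fraction yield = 9.6%
yield = throughput * fraction / 100
yield = 86991 * 9.6 / 100 = 8351.136

8351.136 bbl/day


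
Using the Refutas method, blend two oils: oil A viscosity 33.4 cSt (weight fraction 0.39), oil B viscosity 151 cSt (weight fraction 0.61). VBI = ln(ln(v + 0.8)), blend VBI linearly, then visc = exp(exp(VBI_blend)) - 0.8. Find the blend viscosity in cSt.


Refutas method: VBN_i = 14.534*ln(ln(visc_i + 0.8)) + 10.975, blended linearly by mass fraction; since VBN is linear in VBI_i = ln(ln(visc_i + 0.8)) and the fractions sum to 1, blend VBI directly: visc = exp(exp(VBI_blend)) - 0.8
VBI_1 = ln(ln(33.4 + 0.8)) = 1.26193
VBI_2 = ln(ln(151 + 0.8)) = 1.61394
VBI_blend = 0.39 * 1.26193 + 0.61 * 1.61394 = 1.47666
visc_blend = exp(exp(1.47666)) - 0.8 = 78.90

78.90 cSt


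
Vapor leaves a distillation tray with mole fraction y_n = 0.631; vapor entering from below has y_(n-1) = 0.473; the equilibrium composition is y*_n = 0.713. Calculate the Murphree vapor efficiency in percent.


Murphree vapor efficiency: EMV = (y_n - y_(n-1)) / (y*_n - y_(n-1)) * 100
EMV = (0.631 - 0.473) / (0.713 - 0.473) * 100 = 0.158 / 0.24 * 100 = 65.83

65.83 %


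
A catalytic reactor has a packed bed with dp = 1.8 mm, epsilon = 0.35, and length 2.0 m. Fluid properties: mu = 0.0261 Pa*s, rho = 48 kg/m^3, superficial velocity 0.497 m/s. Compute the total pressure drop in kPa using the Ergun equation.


dp = 1.8 mm = 0.0018 m
Viscous term = 150*0.0261*0.497*(1-0.35)^2 / (0.0018^2*0.35^3) = 5917870
Inertial term = 1.75*48*0.497^2*(1-0.35) / (0.0018*0.35^3) = 174755
dP/L = 5917870 + 174755 = 6092620 Pa/m
dP = 6092620 * 2.0 / 1000 = 12190 kPa

12190 kPa


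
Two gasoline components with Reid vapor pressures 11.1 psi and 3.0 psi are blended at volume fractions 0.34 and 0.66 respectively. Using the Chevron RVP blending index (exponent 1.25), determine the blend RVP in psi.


Chevron index: RVP_blend = (sum xi*RVPi^1.25)^(1/1.25)
RVP^1.25 terms: 0.34 * 11.1^1.25 + 0.66 * 3.0^1.25 = 9.49445
RVP_blend = 9.49445^(1/1.25) = 6.053

6.053 psi


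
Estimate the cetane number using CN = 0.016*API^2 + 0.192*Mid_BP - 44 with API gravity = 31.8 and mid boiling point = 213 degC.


CN = 0.016 * 31.8^2 + 0.192 * 213 - 44
CN = 16.17984 + 40.896 - 44 = 13.07584

13.07584


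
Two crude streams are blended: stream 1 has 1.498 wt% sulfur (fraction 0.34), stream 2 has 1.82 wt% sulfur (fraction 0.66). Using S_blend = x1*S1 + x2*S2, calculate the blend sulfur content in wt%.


Linear sulfur blending: S_blend = x1*S1 + x2*S2
Contribution 1: 0.34 * 1.498 = 0.50932 wt%
Contribution 2: 0.66 * 1.82 = 1.2012 wt%
S_blend = 0.50932 + 1.2012 = 1.71052

1.71052 wt%
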